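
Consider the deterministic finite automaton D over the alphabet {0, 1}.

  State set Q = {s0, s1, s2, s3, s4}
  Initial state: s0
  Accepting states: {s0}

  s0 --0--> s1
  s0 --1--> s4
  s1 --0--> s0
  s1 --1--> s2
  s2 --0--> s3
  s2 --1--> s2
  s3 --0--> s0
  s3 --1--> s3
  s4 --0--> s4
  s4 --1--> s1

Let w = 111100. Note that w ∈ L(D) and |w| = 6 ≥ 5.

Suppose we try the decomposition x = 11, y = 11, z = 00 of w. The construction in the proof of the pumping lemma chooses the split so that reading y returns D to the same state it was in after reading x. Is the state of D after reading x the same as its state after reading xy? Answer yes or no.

no

State sequence: s0 -1-> s4 -1-> s1 -1-> s2 -1-> s2

After x (step 2): s1. After xy (step 4): s2.
They differ (s1 ≠ s2), so y is not a cycle from the state after x; this split is not the one the pumping-lemma construction produces, and pumping y need not keep the string in L(D).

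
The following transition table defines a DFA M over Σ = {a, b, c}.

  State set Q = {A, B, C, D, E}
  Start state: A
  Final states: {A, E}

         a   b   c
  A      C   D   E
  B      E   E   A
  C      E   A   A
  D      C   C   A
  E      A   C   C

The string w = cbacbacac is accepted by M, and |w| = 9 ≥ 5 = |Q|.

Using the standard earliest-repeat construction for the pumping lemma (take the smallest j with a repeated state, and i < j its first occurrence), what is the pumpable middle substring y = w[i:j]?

State sequence: A -c-> E -b-> C -a-> E -c-> C -b-> A -a-> C -c-> A -a-> C -c-> A
First repeat at step 3: E was already visited.

So i = 1, j = 3, giving x = w[0:1] = c, y = w[1:3] = ba, z = w[3:9] = cbacac.
Check: |xy| = 3 ≤ 5 and |y| = 2 ≥ 1. Reading y takes M from E back to E, so every xyⁱz is accepted.
Pumping length from the standard proof: p = 5 (the number of states). The repeated state found above gives |xy| = j ≤ 5 and |y| = j − i ≥ 1.

ba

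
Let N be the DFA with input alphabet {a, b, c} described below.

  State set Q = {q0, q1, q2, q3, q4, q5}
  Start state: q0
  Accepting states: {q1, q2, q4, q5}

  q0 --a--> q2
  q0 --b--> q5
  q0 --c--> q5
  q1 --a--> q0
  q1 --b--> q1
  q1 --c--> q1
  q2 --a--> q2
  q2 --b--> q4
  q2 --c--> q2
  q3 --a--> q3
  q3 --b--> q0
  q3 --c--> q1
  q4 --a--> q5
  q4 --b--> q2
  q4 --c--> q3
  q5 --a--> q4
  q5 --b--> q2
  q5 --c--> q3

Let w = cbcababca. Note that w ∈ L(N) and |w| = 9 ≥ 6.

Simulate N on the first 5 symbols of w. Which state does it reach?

q4

State sequence: q0 -c-> q5 -b-> q2 -c-> q2 -a-> q2 -b-> q4

After reading 5 characters, N is in state q4.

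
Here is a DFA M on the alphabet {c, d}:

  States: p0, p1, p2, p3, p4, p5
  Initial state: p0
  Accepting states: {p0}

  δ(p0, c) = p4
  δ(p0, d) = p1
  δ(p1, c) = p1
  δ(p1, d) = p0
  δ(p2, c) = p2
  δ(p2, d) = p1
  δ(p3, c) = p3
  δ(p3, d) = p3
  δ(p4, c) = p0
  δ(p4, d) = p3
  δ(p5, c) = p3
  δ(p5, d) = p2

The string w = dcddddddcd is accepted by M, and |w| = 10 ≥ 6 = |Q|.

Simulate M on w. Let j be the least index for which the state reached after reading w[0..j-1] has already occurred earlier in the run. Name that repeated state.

p1

State sequence: p0 -d-> p1 -c-> p1 -d-> p0 -d-> p1 -d-> p0 -d-> p1 -d-> p0 -d-> p1 -c-> p1 -d-> p0
First repeat at step 2: p1 was already visited.

The earliest repeat is at step j = 2: M is in p1, which it already visited at step i = 1.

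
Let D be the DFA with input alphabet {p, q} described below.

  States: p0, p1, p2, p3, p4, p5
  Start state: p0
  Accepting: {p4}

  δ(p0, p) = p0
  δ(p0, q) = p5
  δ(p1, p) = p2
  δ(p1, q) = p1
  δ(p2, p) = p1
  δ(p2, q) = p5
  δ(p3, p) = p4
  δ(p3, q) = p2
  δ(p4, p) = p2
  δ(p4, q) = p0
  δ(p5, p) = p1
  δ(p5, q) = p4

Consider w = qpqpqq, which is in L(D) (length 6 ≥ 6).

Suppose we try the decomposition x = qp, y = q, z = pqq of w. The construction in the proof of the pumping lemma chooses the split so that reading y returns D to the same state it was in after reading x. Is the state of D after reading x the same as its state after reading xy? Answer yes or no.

Run of D on the first 3 characters of w = q p q:
  step 0: p0  (start)
  step 1: p5  (read q: p0→p5)
  step 2: p1  (read p: p5→p1)
  step 3: p1  (read q: p1→p1)

After x (step 2): p1. After xy (step 3): p1.
They match, so y = q drives D around a cycle from p1 back to itself; pumping y any number of times keeps D in p1 before reading z, and xyⁱz ∈ L(D) for every i ≥ 0.

yes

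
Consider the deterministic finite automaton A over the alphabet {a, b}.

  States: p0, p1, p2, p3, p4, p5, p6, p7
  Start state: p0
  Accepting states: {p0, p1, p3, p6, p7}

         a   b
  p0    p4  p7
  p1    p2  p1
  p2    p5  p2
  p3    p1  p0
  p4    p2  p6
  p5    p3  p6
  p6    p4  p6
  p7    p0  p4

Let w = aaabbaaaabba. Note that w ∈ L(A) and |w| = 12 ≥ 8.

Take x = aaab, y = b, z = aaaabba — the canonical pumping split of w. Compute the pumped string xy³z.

aaabbbbaaaabba

xy^3z = aaab·b·b·b·aaaabba = aaabbbbaaaabba.
Reading y = b takes A from p6 back to p6, so after x·y·y·y the machine is still in p6, and z then leads to the accepting state p0. Hence aaabbbbaaaabba ∈ L(A).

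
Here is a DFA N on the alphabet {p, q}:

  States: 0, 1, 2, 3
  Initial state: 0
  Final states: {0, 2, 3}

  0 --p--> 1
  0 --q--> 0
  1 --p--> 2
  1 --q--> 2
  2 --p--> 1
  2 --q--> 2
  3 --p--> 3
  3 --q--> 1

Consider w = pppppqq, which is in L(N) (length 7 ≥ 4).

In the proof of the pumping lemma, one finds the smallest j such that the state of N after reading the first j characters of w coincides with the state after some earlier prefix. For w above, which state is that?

1

State sequence: 0 -p-> 1 -p-> 2 -p-> 1 -p-> 2 -p-> 1 -q-> 2 -q-> 2
First repeat at step 3: 1 was already visited.

The earliest repeat is at step j = 3: N is in 1, which it already visited at step i = 1.
Pumping length from the standard proof: p = 4 (the number of states). The repeated state found above gives |xy| = j ≤ 4 and |y| = j − i ≥ 1.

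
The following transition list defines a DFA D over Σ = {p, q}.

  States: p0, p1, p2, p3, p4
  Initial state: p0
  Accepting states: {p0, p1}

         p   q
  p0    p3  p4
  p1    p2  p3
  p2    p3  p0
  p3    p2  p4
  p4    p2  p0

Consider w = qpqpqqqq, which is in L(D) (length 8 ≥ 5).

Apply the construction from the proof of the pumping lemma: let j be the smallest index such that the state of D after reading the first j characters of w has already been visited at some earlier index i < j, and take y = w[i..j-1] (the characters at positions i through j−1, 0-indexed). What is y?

qpq

State sequence: p0 -q-> p4 -p-> p2 -q-> p0 -p-> p3 -q-> p4 -q-> p0 -q-> p4 -q-> p0
First repeat at step 3: p0 was already visited.

So i = 0, j = 3, giving x = w[0:0] = ε, y = w[0:3] = qpq, z = w[3:8] = pqqqq.
Check: |xy| = 3 ≤ 5 and |y| = 3 ≥ 1. Reading y takes D from p0 back to p0, so every xyⁱz is accepted.
Pumping length from the standard proof: p = 5 (the number of states). The repeated state found above gives |xy| = j ≤ 5 and |y| = j − i ≥ 1.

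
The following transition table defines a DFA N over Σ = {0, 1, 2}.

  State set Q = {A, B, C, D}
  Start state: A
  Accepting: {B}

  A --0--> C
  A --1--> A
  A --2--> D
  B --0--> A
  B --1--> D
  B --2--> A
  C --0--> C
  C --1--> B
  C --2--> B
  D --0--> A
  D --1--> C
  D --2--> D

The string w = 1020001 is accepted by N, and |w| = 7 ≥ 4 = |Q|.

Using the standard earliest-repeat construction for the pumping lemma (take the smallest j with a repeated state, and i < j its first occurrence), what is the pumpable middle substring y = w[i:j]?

Run of N on w = 1 0 2 0 0 0 1:
  step 0: A  (start)
  step 1: A  (read 1: A→A)   ← first repeat (A seen earlier)
  step 2: C  (read 0: A→C)
  step 3: B  (read 2: C→B)
  step 4: A  (read 0: B→A)
  step 5: C  (read 0: A→C)
  step 6: C  (read 0: C→C)
  step 7: B  (read 1: C→B)

So i = 0, j = 1, giving x = w[0:0] = ε, y = w[0:1] = 1, z = w[1:7] = 020001.
Check: |xy| = 1 ≤ 4 and |y| = 1 ≥ 1. Reading y takes N from A back to A, so every xyⁱz is accepted.
Since N has 4 states, any run of length ≥ 4 visits 4+1 states, so by pigeonhole some state repeats within the first 4 steps — that repeat gives the pumpable loop.

1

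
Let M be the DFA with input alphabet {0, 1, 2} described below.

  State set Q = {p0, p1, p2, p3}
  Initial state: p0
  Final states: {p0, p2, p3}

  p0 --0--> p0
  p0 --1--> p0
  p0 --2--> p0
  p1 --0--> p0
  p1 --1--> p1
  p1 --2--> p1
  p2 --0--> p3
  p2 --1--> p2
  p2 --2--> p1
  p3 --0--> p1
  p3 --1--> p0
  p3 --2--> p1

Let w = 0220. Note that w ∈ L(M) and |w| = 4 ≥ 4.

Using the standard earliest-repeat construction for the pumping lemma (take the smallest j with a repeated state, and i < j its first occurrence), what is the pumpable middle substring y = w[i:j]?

0

Run of M on w = 0 2 2 0:
  step 0: p0  (start)
  step 1: p0  (read 0: p0→p0)   ← first repeat (p0 seen earlier)
  step 2: p0  (read 2: p0→p0)
  step 3: p0  (read 2: p0→p0)
  step 4: p0  (read 0: p0→p0)

So i = 0, j = 1, giving x = w[0:0] = ε, y = w[0:1] = 0, z = w[1:4] = 220.
Check: |xy| = 1 ≤ 4 and |y| = 1 ≥ 1. Reading y takes M from p0 back to p0, so every xyⁱz is accepted.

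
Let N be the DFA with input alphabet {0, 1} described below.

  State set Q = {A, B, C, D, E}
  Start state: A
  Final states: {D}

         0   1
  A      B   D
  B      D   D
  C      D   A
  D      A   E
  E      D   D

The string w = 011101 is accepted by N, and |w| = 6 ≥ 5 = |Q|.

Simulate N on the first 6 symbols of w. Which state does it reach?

D

Run of N on the first 6 characters of w = 0 1 1 1 0 1:
  step 0: A  (start)
  step 1: B  (read 0: A→B)
  step 2: D  (read 1: B→D)
  step 3: E  (read 1: D→E)
  step 4: D  (read 1: E→D)
  step 5: A  (read 0: D→A)
  step 6: D  (read 1: A→D)

After reading 6 characters, N is in state D.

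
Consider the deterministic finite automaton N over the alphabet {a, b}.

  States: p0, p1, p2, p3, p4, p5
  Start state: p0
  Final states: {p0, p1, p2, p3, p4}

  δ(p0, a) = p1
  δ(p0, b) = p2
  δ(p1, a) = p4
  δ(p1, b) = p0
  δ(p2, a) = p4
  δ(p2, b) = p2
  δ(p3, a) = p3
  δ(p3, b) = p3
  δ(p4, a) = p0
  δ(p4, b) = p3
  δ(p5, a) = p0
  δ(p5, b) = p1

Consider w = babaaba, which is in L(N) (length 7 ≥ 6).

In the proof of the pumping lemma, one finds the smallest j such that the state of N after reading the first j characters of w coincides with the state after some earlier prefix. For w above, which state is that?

p3

Run of N on w = b a b a a b a:
  step 0: p0  (start)
  step 1: p2  (read b: p0→p2)
  step 2: p4  (read a: p2→p4)
  step 3: p3  (read b: p4→p3)
  step 4: p3  (read a: p3→p3)   ← first repeat (p3 seen earlier)
  step 5: p3  (read a: p3→p3)
  step 6: p3  (read b: p3→p3)
  step 7: p3  (read a: p3→p3)

The earliest repeat is at step j = 4: N is in p3, which it already visited at step i = 3.
With |Q| = 6, pigeonhole forces a state repeat no later than step 6; the substring read between the first and second visits to that state can be pumped.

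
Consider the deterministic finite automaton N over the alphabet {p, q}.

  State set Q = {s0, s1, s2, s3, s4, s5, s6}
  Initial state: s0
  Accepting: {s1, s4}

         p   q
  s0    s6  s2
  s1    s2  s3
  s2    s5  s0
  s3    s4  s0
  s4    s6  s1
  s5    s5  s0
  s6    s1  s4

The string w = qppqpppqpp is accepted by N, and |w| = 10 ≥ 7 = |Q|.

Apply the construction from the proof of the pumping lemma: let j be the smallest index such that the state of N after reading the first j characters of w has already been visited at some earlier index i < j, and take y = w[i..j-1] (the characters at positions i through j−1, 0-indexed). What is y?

p

State sequence: s0 -q-> s2 -p-> s5 -p-> s5 -q-> s0 -p-> s6 -p-> s1 -p-> s2 -q-> s0 -p-> s6 -p-> s1
First repeat at step 3: s5 was already visited.

So i = 2, j = 3, giving x = w[0:2] = qp, y = w[2:3] = p, z = w[3:10] = qpppqpp.
Check: |xy| = 3 ≤ 7 and |y| = 1 ≥ 1. Reading y takes N from s5 back to s5, so every xyⁱz is accepted.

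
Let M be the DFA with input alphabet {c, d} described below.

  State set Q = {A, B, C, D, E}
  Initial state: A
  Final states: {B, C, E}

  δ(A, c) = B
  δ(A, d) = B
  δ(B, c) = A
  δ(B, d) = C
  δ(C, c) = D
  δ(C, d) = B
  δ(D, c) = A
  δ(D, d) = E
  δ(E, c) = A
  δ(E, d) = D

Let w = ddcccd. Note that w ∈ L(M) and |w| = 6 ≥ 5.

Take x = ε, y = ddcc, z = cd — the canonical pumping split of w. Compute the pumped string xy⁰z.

cd

xy⁰z = xz = ε·cd = cd.
Reading y = ddcc takes M from A back to A, so after x the machine is still in A, and z then leads to the accepting state C. Hence cd ∈ L(M).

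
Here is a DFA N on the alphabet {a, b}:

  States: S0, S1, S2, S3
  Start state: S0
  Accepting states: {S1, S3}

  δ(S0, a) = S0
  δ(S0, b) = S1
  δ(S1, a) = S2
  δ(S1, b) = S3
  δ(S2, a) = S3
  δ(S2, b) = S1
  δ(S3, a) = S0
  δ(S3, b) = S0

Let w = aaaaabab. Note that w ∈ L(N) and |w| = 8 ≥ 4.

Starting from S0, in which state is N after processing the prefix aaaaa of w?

S0

Run of N on the first 5 characters of w = a a a a a:
  step 0: S0  (start)
  step 1: S0  (read a: S0→S0)
  step 2: S0  (read a: S0→S0)
  step 3: S0  (read a: S0→S0)
  step 4: S0  (read a: S0→S0)
  step 5: S0  (read a: S0→S0)

After reading 5 characters, N is in state S0.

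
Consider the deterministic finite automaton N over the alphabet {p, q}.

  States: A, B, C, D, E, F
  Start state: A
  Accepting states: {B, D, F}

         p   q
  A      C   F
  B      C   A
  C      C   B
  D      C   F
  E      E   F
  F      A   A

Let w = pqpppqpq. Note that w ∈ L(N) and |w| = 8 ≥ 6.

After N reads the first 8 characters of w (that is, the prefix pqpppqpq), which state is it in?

B

State sequence: A -p-> C -q-> B -p-> C -p-> C -p-> C -q-> B -p-> C -q-> B

After reading 8 characters, N is in state B.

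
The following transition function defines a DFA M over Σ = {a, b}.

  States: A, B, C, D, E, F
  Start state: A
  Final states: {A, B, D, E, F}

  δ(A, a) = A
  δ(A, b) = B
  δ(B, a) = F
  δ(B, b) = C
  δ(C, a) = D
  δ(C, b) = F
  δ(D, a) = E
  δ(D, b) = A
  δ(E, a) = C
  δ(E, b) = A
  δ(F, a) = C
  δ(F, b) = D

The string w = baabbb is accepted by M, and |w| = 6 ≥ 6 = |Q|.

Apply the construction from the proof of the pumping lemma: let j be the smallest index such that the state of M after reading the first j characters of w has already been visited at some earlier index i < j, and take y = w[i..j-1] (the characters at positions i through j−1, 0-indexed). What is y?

State sequence: A -b-> B -a-> F -a-> C -b-> F -b-> D -b-> A
First repeat at step 4: F was already visited.

So i = 2, j = 4, giving x = w[0:2] = ba, y = w[2:4] = ab, z = w[4:6] = bb.
Check: |xy| = 4 ≤ 6 and |y| = 2 ≥ 1. Reading y takes M from F back to F, so every xyⁱz is accepted.

ab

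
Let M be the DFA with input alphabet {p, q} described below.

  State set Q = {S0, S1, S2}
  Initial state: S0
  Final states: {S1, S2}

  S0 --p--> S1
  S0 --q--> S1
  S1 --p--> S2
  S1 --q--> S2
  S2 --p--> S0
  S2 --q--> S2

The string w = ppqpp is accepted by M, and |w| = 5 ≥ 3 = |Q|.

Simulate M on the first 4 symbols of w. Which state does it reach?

Run of M on the first 4 characters of w = p p q p:
  step 0: S0  (start)
  step 1: S1  (read p: S0→S1)
  step 2: S2  (read p: S1→S2)
  step 3: S2  (read q: S2→S2)
  step 4: S0  (read p: S2→S0)

After reading 4 characters, M is in state S0.
(This kind of state-tracing is the core of the pumping-lemma construction: with 3 states, pigeonhole forces a repeat within the first 3 steps.)

S0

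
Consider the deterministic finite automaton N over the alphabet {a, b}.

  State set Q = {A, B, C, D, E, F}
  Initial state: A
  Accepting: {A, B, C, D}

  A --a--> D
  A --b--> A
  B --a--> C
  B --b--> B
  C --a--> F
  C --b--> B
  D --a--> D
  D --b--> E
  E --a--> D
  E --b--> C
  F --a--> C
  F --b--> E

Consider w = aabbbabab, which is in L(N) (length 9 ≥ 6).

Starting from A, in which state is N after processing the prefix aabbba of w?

C

Run of N on the first 6 characters of w = a a b b b a:
  step 0: A  (start)
  step 1: D  (read a: A→D)
  step 2: D  (read a: D→D)
  step 3: E  (read b: D→E)
  step 4: C  (read b: E→C)
  step 5: B  (read b: C→B)
  step 6: C  (read a: B→C)

After reading 6 characters, N is in state C.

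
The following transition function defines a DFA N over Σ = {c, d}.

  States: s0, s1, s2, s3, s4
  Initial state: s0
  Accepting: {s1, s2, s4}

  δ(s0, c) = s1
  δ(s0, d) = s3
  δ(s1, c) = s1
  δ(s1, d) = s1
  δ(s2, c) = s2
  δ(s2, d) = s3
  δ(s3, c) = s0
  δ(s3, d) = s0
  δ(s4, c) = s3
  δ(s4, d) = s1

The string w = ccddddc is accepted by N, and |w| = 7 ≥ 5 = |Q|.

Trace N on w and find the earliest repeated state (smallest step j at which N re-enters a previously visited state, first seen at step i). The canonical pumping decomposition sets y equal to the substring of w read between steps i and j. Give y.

c

Run of N on w = c c d d d d c:
  step 0: s0  (start)
  step 1: s1  (read c: s0→s1)
  step 2: s1  (read c: s1→s1)   ← first repeat (s1 seen earlier)
  step 3: s1  (read d: s1→s1)
  step 4: s1  (read d: s1→s1)
  step 5: s1  (read d: s1→s1)
  step 6: s1  (read d: s1→s1)
  step 7: s1  (read c: s1→s1)

So i = 1, j = 2, giving x = w[0:1] = c, y = w[1:2] = c, z = w[2:7] = ddddc.
Check: |xy| = 2 ≤ 5 and |y| = 1 ≥ 1. Reading y takes N from s1 back to s1, so every xyⁱz is accepted.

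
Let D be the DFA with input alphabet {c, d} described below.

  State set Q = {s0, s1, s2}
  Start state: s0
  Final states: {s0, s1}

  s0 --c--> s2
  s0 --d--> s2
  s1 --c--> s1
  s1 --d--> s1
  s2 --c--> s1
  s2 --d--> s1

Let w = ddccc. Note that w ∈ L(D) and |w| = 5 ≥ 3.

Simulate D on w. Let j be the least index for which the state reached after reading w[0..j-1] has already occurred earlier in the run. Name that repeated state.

Run of D on w = d d c c c:
  step 0: s0  (start)
  step 1: s2  (read d: s0→s2)
  step 2: s1  (read d: s2→s1)
  step 3: s1  (read c: s1→s1)   ← first repeat (s1 seen earlier)
  step 4: s1  (read c: s1→s1)
  step 5: s1  (read c: s1→s1)

The earliest repeat is at step j = 3: D is in s1, which it already visited at step i = 2.
With |Q| = 3, pigeonhole forces a state repeat no later than step 3; the substring read between the first and second visits to that state can be pumped.

s1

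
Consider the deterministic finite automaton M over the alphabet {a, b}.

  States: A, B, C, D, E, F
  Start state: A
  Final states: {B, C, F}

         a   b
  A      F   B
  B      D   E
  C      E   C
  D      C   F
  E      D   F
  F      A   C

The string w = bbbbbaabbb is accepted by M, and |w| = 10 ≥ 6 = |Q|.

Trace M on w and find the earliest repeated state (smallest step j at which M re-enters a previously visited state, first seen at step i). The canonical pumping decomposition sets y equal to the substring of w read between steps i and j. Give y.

Run of M on w = b b b b b a a b b b:
  step 0: A  (start)
  step 1: B  (read b: A→B)
  step 2: E  (read b: B→E)
  step 3: F  (read b: E→F)
  step 4: C  (read b: F→C)
  step 5: C  (read b: C→C)   ← first repeat (C seen earlier)
  step 6: E  (read a: C→E)
  step 7: D  (read a: E→D)
  step 8: F  (read b: D→F)
  step 9: C  (read b: F→C)
  step 10: C  (read b: C→C)

So i = 4, j = 5, giving x = w[0:4] = bbbb, y = w[4:5] = b, z = w[5:10] = aabbb.
Check: |xy| = 5 ≤ 6 and |y| = 1 ≥ 1. Reading y takes M from C back to C, so every xyⁱz is accepted.

b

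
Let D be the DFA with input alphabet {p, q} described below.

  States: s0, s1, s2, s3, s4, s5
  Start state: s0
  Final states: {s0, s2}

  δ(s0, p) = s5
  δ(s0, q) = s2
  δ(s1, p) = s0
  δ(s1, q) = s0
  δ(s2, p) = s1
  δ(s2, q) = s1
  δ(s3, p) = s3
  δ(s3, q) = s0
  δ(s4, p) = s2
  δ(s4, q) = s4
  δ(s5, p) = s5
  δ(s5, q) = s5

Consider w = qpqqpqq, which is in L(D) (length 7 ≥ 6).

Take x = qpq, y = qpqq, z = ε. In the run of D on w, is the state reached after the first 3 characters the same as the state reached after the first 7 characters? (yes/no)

State sequence: s0 -q-> s2 -p-> s1 -q-> s0 -q-> s2 -p-> s1 -q-> s0 -q-> s2

After x (step 3): s0. After xy (step 7): s2.
They differ (s0 ≠ s2), so y is not a cycle from the state after x; this split is not the one the pumping-lemma construction produces, and pumping y need not keep the string in L(D).

no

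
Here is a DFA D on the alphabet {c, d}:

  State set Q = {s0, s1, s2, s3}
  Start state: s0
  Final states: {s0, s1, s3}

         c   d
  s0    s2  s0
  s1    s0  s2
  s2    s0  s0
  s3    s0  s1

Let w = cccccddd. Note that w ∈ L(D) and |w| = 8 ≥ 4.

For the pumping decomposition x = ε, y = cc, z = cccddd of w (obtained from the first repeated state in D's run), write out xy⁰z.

cccddd

xy⁰z = xz = ε·cccddd = cccddd.
Reading y = cc takes D from s0 back to s0, so after x the machine is still in s0, and z then leads to the accepting state s0. Hence cccddd ∈ L(D).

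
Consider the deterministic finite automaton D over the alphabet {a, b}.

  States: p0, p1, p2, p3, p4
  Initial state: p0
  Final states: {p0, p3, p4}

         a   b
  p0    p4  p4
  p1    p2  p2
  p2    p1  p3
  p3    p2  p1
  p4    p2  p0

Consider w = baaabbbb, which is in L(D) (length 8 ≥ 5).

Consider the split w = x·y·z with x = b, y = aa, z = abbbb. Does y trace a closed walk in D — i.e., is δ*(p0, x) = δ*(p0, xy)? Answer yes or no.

State sequence: p0 -b-> p4 -a-> p2 -a-> p1

After x (step 1): p4. After xy (step 3): p1.
They differ (p4 ≠ p1), so y is not a cycle from the state after x; this split is not the one the pumping-lemma construction produces, and pumping y need not keep the string in L(D).

no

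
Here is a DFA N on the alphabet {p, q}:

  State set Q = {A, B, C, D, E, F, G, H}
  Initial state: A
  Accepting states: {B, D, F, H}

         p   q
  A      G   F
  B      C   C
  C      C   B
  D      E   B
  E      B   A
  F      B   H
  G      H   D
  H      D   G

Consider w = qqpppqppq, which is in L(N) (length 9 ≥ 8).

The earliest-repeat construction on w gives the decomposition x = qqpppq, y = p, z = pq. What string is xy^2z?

xy^2z = qqpppq·p·p·pq = qqpppqpppq.
Reading y = p takes N from C back to C, so after x·y·y the machine is still in C, and z then leads to the accepting state B. Hence qqpppqpppq ∈ L(N).

qqpppqpppq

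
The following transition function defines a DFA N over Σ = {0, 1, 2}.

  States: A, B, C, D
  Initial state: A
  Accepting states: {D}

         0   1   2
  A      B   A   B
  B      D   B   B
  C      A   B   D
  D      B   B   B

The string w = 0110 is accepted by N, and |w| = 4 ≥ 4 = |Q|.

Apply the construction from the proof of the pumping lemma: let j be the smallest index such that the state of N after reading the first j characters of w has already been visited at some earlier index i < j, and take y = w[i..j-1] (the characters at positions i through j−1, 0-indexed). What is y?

1

State sequence: A -0-> B -1-> B -1-> B -0-> D
First repeat at step 2: B was already visited.

So i = 1, j = 2, giving x = w[0:1] = 0, y = w[1:2] = 1, z = w[2:4] = 10.
Check: |xy| = 2 ≤ 4 and |y| = 1 ≥ 1. Reading y takes N from B back to B, so every xyⁱz is accepted.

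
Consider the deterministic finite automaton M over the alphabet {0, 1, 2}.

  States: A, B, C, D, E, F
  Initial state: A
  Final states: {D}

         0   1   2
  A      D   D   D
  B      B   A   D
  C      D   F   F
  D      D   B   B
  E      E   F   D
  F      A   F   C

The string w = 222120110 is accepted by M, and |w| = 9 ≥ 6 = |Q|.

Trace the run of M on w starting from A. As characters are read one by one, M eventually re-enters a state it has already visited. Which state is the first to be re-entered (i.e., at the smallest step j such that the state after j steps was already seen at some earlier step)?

D

Run of M on w = 2 2 2 1 2 0 1 1 0:
  step 0: A  (start)
  step 1: D  (read 2: A→D)
  step 2: B  (read 2: D→B)
  step 3: D  (read 2: B→D)   ← first repeat (D seen earlier)
  step 4: B  (read 1: D→B)
  step 5: D  (read 2: B→D)
  step 6: D  (read 0: D→D)
  step 7: B  (read 1: D→B)
  step 8: A  (read 1: B→A)
  step 9: D  (read 0: A→D)

The earliest repeat is at step j = 3: M is in D, which it already visited at step i = 1.
With |Q| = 6, pigeonhole forces a state repeat no later than step 6; the substring read between the first and second visits to that state can be pumped.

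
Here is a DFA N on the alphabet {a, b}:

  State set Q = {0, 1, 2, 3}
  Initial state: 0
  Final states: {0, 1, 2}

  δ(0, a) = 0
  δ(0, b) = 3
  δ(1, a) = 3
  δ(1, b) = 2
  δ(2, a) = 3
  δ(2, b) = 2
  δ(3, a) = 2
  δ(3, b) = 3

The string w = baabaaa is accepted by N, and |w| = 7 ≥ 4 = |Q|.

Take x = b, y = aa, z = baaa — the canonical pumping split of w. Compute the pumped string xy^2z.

baaaabaaa

xy^2z = b·aa·aa·baaa = baaaabaaa.
Reading y = aa takes N from 3 back to 3, so after x·y·y the machine is still in 3, and z then leads to the accepting state 2. Hence baaaabaaa ∈ L(N).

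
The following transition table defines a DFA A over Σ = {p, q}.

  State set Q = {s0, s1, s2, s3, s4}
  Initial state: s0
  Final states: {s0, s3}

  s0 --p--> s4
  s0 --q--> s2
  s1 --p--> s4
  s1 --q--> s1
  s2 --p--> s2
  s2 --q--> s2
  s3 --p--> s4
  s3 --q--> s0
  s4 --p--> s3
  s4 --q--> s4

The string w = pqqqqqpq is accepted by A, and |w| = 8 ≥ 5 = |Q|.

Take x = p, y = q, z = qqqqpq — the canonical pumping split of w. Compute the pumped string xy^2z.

pqqqqqqpq

xy^2z = p·q·q·qqqqpq = pqqqqqqpq.
Reading y = q takes A from s4 back to s4, so after x·y·y the machine is still in s4, and z then leads to the accepting state s0. Hence pqqqqqqpq ∈ L(A).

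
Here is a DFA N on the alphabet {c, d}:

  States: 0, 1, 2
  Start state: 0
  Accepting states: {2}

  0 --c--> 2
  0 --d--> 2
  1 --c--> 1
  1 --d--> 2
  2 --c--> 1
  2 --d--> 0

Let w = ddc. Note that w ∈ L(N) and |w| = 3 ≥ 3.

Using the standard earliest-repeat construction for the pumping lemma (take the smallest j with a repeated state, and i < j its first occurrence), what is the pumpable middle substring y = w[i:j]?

State sequence: 0 -d-> 2 -d-> 0 -c-> 2
First repeat at step 2: 0 was already visited.

So i = 0, j = 2, giving x = w[0:0] = ε, y = w[0:2] = dd, z = w[2:3] = c.
Check: |xy| = 2 ≤ 3 and |y| = 2 ≥ 1. Reading y takes N from 0 back to 0, so every xyⁱz is accepted.
Since N has 3 states, any run of length ≥ 3 visits 3+1 states, so by pigeonhole some state repeats within the first 3 steps — that repeat gives the pumpable loop.

dd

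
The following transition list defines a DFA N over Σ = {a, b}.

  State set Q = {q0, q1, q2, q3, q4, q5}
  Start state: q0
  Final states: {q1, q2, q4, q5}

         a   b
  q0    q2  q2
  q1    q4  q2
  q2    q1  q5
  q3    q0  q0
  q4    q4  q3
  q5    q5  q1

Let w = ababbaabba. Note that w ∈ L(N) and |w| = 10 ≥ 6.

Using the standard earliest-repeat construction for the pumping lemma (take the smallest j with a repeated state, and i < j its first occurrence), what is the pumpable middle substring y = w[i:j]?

State sequence: q0 -a-> q2 -b-> q5 -a-> q5 -b-> q1 -b-> q2 -a-> q1 -a-> q4 -b-> q3 -b-> q0 -a-> q2
First repeat at step 3: q5 was already visited.

So i = 2, j = 3, giving x = w[0:2] = ab, y = w[2:3] = a, z = w[3:10] = bbaabba.
Check: |xy| = 3 ≤ 6 and |y| = 1 ≥ 1. Reading y takes N from q5 back to q5, so every xyⁱz is accepted.
The DFA has 6 states, so the proof of the pumping lemma guarantees a repeated state among the first 6+1 visited; the segment between the two visits is the pumpable y.

a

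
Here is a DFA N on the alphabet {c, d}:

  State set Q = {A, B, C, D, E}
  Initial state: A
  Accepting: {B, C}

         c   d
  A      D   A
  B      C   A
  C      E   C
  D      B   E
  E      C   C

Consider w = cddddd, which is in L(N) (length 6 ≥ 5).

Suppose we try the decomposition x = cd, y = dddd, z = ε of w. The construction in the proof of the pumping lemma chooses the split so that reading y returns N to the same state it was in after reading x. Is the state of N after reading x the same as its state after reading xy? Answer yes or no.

Run of N on the first 6 characters of w = c d d d d d:
  step 0: A  (start)
  step 1: D  (read c: A→D)
  step 2: E  (read d: D→E)
  step 3: C  (read d: E→C)
  step 4: C  (read d: C→C)
  step 5: C  (read d: C→C)
  step 6: C  (read d: C→C)

After x (step 2): E. After xy (step 6): C.
They differ (E ≠ C), so y is not a cycle from the state after x; this split is not the one the pumping-lemma construction produces, and pumping y need not keep the string in L(N).

no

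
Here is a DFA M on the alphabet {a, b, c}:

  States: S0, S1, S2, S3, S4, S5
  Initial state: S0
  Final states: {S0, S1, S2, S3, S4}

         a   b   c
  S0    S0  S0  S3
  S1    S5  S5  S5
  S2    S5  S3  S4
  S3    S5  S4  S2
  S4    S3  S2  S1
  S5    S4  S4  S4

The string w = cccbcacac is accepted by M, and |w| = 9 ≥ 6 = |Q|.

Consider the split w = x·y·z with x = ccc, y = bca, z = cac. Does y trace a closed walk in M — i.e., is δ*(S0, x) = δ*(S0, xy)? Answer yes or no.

no

State sequence: S0 -c-> S3 -c-> S2 -c-> S4 -b-> S2 -c-> S4 -a-> S3

After x (step 3): S4. After xy (step 6): S3.
They differ (S4 ≠ S3), so y is not a cycle from the state after x; this split is not the one the pumping-lemma construction produces, and pumping y need not keep the string in L(M).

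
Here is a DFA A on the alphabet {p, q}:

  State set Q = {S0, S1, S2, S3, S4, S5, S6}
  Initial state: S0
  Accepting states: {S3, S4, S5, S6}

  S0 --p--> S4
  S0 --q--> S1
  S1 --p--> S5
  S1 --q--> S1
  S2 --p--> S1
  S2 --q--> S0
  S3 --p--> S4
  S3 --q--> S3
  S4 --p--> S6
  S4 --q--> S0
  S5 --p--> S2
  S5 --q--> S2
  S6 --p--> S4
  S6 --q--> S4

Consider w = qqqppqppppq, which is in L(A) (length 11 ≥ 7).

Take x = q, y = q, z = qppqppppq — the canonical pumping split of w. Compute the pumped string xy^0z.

qqppqppppq

xy⁰z = xz = q·qppqppppq = qqppqppppq.
Reading y = q takes A from S1 back to S1, so after x the machine is still in S1, and z then leads to the accepting state S4. Hence qqppqppppq ∈ L(A).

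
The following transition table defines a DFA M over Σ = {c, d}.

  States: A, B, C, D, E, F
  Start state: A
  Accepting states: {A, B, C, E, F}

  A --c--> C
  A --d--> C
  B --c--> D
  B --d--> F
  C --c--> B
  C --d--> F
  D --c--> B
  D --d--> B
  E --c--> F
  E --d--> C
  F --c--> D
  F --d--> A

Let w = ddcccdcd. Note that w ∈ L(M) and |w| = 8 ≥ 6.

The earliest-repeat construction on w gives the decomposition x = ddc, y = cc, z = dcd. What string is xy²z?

ddcccccdcd

xy^2z = ddc·cc·cc·dcd = ddcccccdcd.
Reading y = cc takes M from D back to D, so after x·y·y the machine is still in D, and z then leads to the accepting state B. Hence ddcccccdcd ∈ L(M).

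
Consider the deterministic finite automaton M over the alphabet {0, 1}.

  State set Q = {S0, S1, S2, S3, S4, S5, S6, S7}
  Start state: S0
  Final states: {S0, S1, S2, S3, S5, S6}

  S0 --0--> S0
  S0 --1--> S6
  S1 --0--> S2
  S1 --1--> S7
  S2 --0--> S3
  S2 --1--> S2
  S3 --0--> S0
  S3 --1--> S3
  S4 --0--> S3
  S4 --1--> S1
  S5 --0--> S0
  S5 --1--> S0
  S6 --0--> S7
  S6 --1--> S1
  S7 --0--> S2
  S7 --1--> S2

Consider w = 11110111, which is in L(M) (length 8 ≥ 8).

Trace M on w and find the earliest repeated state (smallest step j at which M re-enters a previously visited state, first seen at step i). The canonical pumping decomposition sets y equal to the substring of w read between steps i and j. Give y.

1

Run of M on w = 1 1 1 1 0 1 1 1:
  step 0: S0  (start)
  step 1: S6  (read 1: S0→S6)
  step 2: S1  (read 1: S6→S1)
  step 3: S7  (read 1: S1→S7)
  step 4: S2  (read 1: S7→S2)
  step 5: S3  (read 0: S2→S3)
  step 6: S3  (read 1: S3→S3)   ← first repeat (S3 seen earlier)
  step 7: S3  (read 1: S3→S3)
  step 8: S3  (read 1: S3→S3)

So i = 5, j = 6, giving x = w[0:5] = 11110, y = w[5:6] = 1, z = w[6:8] = 11.
Check: |xy| = 6 ≤ 8 and |y| = 1 ≥ 1. Reading y takes M from S3 back to S3, so every xyⁱz is accepted.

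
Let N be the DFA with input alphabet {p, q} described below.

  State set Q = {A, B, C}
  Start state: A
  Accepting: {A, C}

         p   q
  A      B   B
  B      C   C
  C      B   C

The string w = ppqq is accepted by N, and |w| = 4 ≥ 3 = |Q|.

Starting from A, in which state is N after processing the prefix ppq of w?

C

State sequence: A -p-> B -p-> C -q-> C

After reading 3 characters, N is in state C.
(This kind of state-tracing is the core of the pumping-lemma construction: with 3 states, pigeonhole forces a repeat within the first 3 steps.)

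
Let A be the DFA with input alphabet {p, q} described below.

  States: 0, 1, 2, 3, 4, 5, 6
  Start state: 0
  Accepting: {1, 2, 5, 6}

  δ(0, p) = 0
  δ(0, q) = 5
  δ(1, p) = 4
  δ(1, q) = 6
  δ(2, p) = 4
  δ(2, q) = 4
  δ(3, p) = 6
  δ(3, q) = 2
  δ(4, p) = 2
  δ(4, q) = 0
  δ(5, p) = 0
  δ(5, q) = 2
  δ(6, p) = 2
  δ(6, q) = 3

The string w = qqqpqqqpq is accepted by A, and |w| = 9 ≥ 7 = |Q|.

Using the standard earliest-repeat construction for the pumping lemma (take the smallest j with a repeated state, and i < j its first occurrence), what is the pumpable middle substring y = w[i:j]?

qp

Run of A on w = q q q p q q q p q:
  step 0: 0  (start)
  step 1: 5  (read q: 0→5)
  step 2: 2  (read q: 5→2)
  step 3: 4  (read q: 2→4)
  step 4: 2  (read p: 4→2)   ← first repeat (2 seen earlier)
  step 5: 4  (read q: 2→4)
  step 6: 0  (read q: 4→0)
  step 7: 5  (read q: 0→5)
  step 8: 0  (read p: 5→0)
  step 9: 5  (read q: 0→5)

So i = 2, j = 4, giving x = w[0:2] = qq, y = w[2:4] = qp, z = w[4:9] = qqqpq.
Check: |xy| = 4 ≤ 7 and |y| = 2 ≥ 1. Reading y takes A from 2 back to 2, so every xyⁱz is accepted.
Since A has 7 states, any run of length ≥ 7 visits 7+1 states, so by pigeonhole some state repeats within the first 7 steps — that repeat gives the pumpable loop.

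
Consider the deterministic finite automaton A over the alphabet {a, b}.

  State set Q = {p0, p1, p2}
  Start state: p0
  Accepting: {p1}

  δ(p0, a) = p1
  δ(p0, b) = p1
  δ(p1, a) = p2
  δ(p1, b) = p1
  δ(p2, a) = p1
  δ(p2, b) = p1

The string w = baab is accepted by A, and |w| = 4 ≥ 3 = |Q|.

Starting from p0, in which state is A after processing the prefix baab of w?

Run of A on the first 4 characters of w = b a a b:
  step 0: p0  (start)
  step 1: p1  (read b: p0→p1)
  step 2: p2  (read a: p1→p2)
  step 3: p1  (read a: p2→p1)
  step 4: p1  (read b: p1→p1)

After reading 4 characters, A is in state p1.

p1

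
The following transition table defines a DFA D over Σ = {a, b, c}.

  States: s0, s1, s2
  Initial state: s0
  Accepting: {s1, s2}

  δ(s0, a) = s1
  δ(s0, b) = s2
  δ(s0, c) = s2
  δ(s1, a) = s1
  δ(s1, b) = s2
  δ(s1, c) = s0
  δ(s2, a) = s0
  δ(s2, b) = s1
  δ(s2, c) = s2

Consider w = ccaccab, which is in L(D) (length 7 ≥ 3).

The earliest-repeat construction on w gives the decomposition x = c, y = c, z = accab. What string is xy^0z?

xy⁰z = xz = c·accab = caccab.
Reading y = c takes D from s2 back to s2, so after x the machine is still in s2, and z then leads to the accepting state s2. Hence caccab ∈ L(D).

caccab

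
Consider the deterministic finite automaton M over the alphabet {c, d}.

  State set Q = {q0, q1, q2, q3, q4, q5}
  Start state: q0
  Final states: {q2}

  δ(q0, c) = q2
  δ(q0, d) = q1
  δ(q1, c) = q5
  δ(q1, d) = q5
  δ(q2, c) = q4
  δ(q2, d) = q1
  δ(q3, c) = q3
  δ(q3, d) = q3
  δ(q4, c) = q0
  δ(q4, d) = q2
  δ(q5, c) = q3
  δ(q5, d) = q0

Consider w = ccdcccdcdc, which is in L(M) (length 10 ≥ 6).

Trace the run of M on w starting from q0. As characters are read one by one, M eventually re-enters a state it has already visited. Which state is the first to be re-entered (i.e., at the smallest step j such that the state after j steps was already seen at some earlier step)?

q2

Run of M on w = c c d c c c d c d c:
  step 0: q0  (start)
  step 1: q2  (read c: q0→q2)
  step 2: q4  (read c: q2→q4)
  step 3: q2  (read d: q4→q2)   ← first repeat (q2 seen earlier)
  step 4: q4  (read c: q2→q4)
  step 5: q0  (read c: q4→q0)
  step 6: q2  (read c: q0→q2)
  step 7: q1  (read d: q2→q1)
  step 8: q5  (read c: q1→q5)
  step 9: q0  (read d: q5→q0)
  step 10: q2  (read c: q0→q2)

The earliest repeat is at step j = 3: M is in q2, which it already visited at step i = 1.
Pumping length from the standard proof: p = 6 (the number of states). The repeated state found above gives |xy| = j ≤ 6 and |y| = j − i ≥ 1.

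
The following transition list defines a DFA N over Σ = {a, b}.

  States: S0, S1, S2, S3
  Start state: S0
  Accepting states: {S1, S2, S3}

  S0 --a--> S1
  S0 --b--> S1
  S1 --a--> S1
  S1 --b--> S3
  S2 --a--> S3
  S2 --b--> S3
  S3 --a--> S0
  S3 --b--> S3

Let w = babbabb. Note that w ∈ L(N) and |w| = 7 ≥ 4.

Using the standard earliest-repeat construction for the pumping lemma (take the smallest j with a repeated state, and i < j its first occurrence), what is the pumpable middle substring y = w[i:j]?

Run of N on w = b a b b a b b:
  step 0: S0  (start)
  step 1: S1  (read b: S0→S1)
  step 2: S1  (read a: S1→S1)   ← first repeat (S1 seen earlier)
  step 3: S3  (read b: S1→S3)
  step 4: S3  (read b: S3→S3)
  step 5: S0  (read a: S3→S0)
  step 6: S1  (read b: S0→S1)
  step 7: S3  (read b: S1→S3)

So i = 1, j = 2, giving x = w[0:1] = b, y = w[1:2] = a, z = w[2:7] = bbabb.
Check: |xy| = 2 ≤ 4 and |y| = 1 ≥ 1. Reading y takes N from S1 back to S1, so every xyⁱz is accepted.
Pumping length from the standard proof: p = 4 (the number of states). The repeated state found above gives |xy| = j ≤ 4 and |y| = j − i ≥ 1.

a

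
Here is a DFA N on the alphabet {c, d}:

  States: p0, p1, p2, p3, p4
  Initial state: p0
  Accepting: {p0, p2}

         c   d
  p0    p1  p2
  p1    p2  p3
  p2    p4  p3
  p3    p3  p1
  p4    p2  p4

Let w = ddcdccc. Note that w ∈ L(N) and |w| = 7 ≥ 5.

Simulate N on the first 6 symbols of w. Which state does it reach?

Run of N on the first 6 characters of w = d d c d c c:
  step 0: p0  (start)
  step 1: p2  (read d: p0→p2)
  step 2: p3  (read d: p2→p3)
  step 3: p3  (read c: p3→p3)
  step 4: p1  (read d: p3→p1)
  step 5: p2  (read c: p1→p2)
  step 6: p4  (read c: p2→p4)

After reading 6 characters, N is in state p4.

p4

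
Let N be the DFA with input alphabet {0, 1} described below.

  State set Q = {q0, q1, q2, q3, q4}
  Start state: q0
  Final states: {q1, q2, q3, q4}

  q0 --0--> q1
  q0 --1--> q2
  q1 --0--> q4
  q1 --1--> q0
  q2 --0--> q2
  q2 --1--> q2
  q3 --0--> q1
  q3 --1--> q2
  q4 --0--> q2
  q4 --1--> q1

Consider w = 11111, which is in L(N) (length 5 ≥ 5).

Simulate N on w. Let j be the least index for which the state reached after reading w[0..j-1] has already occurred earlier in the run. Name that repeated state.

State sequence: q0 -1-> q2 -1-> q2 -1-> q2 -1-> q2 -1-> q2
First repeat at step 2: q2 was already visited.

The earliest repeat is at step j = 2: N is in q2, which it already visited at step i = 1.
The DFA has 5 states, so the proof of the pumping lemma guarantees a repeated state among the first 5+1 visited; the segment between the two visits is the pumpable y.

q2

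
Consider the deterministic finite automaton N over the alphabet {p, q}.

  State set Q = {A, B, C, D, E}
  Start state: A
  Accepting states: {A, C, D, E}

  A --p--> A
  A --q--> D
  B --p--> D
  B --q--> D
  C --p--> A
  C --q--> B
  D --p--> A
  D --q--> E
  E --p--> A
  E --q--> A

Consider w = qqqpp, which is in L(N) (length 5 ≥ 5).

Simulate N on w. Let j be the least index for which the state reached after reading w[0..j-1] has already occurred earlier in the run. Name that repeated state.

State sequence: A -q-> D -q-> E -q-> A -p-> A -p-> A
First repeat at step 3: A was already visited.

The earliest repeat is at step j = 3: N is in A, which it already visited at step i = 0.
Since N has 5 states, any run of length ≥ 5 visits 5+1 states, so by pigeonhole some state repeats within the first 5 steps — that repeat gives the pumpable loop.

A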